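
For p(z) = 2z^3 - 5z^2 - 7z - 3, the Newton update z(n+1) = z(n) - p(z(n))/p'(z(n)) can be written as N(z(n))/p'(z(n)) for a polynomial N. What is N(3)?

p'(z) = 6z^2 - 10z - 7.
N(z) = z·p'(z) - p(z) = z·(6z^2 - 10z - 7) - (2z^3 - 5z^2 - 7z - 3) = 4z^3 - 5z^2 + 3.
N(3) = 66.

66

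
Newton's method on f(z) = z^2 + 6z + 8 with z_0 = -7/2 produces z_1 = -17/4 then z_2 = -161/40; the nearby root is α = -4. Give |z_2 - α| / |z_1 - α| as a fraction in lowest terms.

1/10

z_1 - α = -17/4 - (-4) = -17/4 + 4 = -1/4, so |z_1 - α| = 1/4.
z_2 - α = -161/40 - (-4) = -161/40 + 4 = -1/40, so |z_2 - α| = 1/40.
Ratio = (1/40) / (1/4) = 1/10.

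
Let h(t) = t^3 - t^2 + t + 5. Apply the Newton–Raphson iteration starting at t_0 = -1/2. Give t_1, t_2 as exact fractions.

t_1 = -2, t_2 = -25/17

h'(t) = 3t^2 - 2t + 1.
h(-1/2) = 33/8, h'(-1/2) = 11/4, so t_1 = (-1/2) - (33/8)/(11/4) = -2.
h(-2) = -9, h'(-2) = 17, so t_2 = (-2) - (-9)/17 = -25/17.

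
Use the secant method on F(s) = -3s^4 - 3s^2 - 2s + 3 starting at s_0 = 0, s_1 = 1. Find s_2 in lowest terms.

3/8

F(0) = 3, F(1) = -5. s_2 = 1 - (-5)·(1 - 0)/((-5) - 3) = 3/8.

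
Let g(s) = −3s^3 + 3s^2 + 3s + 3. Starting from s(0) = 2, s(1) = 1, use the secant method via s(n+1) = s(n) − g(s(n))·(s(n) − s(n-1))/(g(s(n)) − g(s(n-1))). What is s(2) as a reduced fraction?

5/3

g(2) = −3, g(1) = 6. s(2) = 1 − 6·(1 − 2)/(6 − (−3)) = 5/3.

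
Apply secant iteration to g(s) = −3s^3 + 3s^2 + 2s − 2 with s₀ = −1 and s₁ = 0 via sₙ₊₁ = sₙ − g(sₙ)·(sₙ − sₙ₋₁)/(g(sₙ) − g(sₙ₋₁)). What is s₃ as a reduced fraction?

g(−1) = 2, g(0) = −2. s₂ = 0 − (−2)·(0 − (−1))/((−2) − 2) = −1/2.
g(0) = −2, g(−1/2) = −15/8. s₃ = (−1/2) − (−15/8)·((−1/2) − 0)/((−15/8) − (−2)) = −8.

−8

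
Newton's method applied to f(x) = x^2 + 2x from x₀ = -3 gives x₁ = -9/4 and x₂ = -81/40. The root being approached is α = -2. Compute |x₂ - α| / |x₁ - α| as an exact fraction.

x₁ - α = -9/4 - (-2) = -9/4 + 2 = -1/4, so |x₁ - α| = 1/4.
x₂ - α = -81/40 - (-2) = -81/40 + 2 = -1/40, so |x₂ - α| = 1/40.
Ratio = (1/40) / (1/4) = 1/10.

1/10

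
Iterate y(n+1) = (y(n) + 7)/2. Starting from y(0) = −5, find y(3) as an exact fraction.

y(1) = ((−5) + 7)/2 = 1.
y(2) = (1 + 7)/2 = 4.
y(3) = (4 + 7)/2 = 11/2.

11/2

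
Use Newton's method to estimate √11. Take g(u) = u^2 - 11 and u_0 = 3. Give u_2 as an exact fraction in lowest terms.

199/60

g'(u) = 2u.
g(3) = -2, g'(3) = 6, so u_1 = 3 - (-2)/6 = 10/3.
g(10/3) = 1/9, g'(10/3) = 20/3, so u_2 = (10/3) - (1/9)/(20/3) = 199/60.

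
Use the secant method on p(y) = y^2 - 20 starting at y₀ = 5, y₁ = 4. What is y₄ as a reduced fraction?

1364/305

p(5) = 5, p(4) = -4. y₂ = 4 - (-4)·(4 - 5)/((-4) - 5) = 40/9.
p(4) = -4, p(40/9) = -20/81. y₃ = (40/9) - (-20/81)·((40/9) - 4)/((-20/81) - (-4)) = 85/19.
p(40/9) = -20/81, p(85/19) = 5/361. y₄ = (85/19) - (5/361)·((85/19) - (40/9))/((5/361) - (-20/81)) = 1364/305.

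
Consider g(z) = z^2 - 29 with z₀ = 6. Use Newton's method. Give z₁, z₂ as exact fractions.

g'(z) = 2z.
g(6) = 7, g'(6) = 12, so z₁ = 6 - 7/12 = 65/12.
g(65/12) = 49/144, g'(65/12) = 65/6, so z₂ = (65/12) - (49/144)/(65/6) = 8401/1560.

z₁ = 65/12, z₂ = 8401/1560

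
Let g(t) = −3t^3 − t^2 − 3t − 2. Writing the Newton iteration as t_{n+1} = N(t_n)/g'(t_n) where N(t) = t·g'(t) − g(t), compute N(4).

−398

g'(t) = −9t^2 − 2t − 3.
N(t) = t·g'(t) − g(t) = t·(−9t^2 − 2t − 3) − (−3t^3 − t^2 − 3t − 2) = −6t^3 − t^2 + 2.
N(4) = −398.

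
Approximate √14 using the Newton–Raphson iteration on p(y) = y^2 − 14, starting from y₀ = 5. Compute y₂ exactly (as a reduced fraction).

2921/780

p'(y) = 2y.
p(5) = 11, p'(5) = 10, so y₁ = 5 − 11/10 = 39/10.
p(39/10) = 121/100, p'(39/10) = 39/5, so y₂ = (39/10) − (121/100)/(39/5) = 2921/780.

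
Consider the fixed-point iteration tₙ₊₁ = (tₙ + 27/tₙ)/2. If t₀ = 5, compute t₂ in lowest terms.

t₁ = (5 + 27/5)/2 = 26/5.
t₂ = (26/5 + 27/(26/5))/2 = 1351/260.

1351/260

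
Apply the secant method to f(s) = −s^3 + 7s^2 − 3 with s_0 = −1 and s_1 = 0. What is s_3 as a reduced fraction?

f(−1) = 5, f(0) = −3. s_2 = 0 − (−3)·(0 − (−1))/((−3) − 5) = −3/8.
f(0) = −3, f(−3/8) = −1005/512. s_3 = (−3/8) − (−1005/512)·((−3/8) − 0)/((−1005/512) − (−3)) = −64/59.

−64/59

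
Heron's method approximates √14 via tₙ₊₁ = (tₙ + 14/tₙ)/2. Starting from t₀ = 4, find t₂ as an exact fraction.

449/120

t₁ = (4 + 14/4)/2 = 15/4.
t₂ = (15/4 + 14/(15/4))/2 = 449/120.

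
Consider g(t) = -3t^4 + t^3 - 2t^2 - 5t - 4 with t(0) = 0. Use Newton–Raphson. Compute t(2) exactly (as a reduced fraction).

-1244/3915

g'(t) = -12t^3 + 3t^2 - 4t - 5.
g(0) = -4, g'(0) = -5, so t(1) = 0 - (-4)/(-5) = -4/5.
g(-4/5) = -1888/625, g'(-4/5) = 783/125, so t(2) = (-4/5) - (-1888/625)/(783/125) = -1244/3915.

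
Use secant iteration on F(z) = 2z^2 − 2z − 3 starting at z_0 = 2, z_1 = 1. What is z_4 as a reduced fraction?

F(2) = 1, F(1) = −3. z_2 = 1 − (−3)·(1 − 2)/((−3) − 1) = 7/4.
F(1) = −3, F(7/4) = −3/8. z_3 = (7/4) − (−3/8)·((7/4) − 1)/((−3/8) − (−3)) = 13/7.
F(7/4) = −3/8, F(13/7) = 9/49. z_4 = (13/7) − (9/49)·((13/7) − (7/4))/((9/49) − (−3/8)) = 133/73.

133/73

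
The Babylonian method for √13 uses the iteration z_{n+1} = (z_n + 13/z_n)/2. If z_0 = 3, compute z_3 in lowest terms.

z_1 = (3 + 13/3)/2 = 11/3.
z_2 = (11/3 + 13/(11/3))/2 = 119/33.
z_3 = (119/33 + 13/(119/33))/2 = 14159/3927.

14159/3927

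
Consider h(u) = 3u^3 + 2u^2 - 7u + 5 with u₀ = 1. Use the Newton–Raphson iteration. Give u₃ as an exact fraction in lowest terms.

18545/20218

h'(u) = 9u^2 + 4u - 7.
h(1) = 3, h'(1) = 6, so u₁ = 1 - 3/6 = 1/2.
h(1/2) = 19/8, h'(1/2) = -11/4, so u₂ = (1/2) - (19/8)/(-11/4) = 15/11.
h(15/11) = 9025/1331, h'(15/11) = 1838/121, so u₃ = (15/11) - (9025/1331)/(1838/121) = 18545/20218.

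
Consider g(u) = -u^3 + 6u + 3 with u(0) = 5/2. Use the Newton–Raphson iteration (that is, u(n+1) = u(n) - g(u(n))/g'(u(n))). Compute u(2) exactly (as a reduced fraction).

5540659/2075751

g'(u) = -3u^2 + 6.
g(5/2) = 19/8, g'(5/2) = -51/4, so u(1) = (5/2) - (19/8)/(-51/4) = 137/51.
g(137/51) = -35378/132651, g'(137/51) = -13567/867, so u(2) = (137/51) - (-35378/132651)/(-13567/867) = 5540659/2075751.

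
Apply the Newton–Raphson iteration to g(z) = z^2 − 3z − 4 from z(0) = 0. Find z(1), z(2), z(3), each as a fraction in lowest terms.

z(1) = −4/3, z(2) = −52/51, z(3) = −13108/13107

g'(z) = 2z − 3.
g(0) = −4, g'(0) = −3, so z(1) = 0 − (−4)/(−3) = −4/3.
g(−4/3) = 16/9, g'(−4/3) = −17/3, so z(2) = (−4/3) − (16/9)/(−17/3) = −52/51.
g(−52/51) = 256/2601, g'(−52/51) = −257/51, so z(3) = (−52/51) − (256/2601)/(−257/51) = −13108/13107.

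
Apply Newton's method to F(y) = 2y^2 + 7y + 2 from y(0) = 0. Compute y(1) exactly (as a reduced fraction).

F'(y) = 4y + 7.
F(0) = 2, F'(0) = 7, so y(1) = 0 − 2/7 = −2/7.

−2/7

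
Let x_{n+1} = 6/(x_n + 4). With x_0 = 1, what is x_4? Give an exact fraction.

201/173

x_1 = 6/(1 + 4) = 6/5.
x_2 = 6/(6/5 + 4) = 15/13.
x_3 = 6/(15/13 + 4) = 78/67.
x_4 = 6/(78/67 + 4) = 201/173.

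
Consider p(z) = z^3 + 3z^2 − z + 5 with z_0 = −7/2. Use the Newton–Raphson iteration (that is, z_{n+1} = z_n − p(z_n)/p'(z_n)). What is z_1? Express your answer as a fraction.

p'(z) = 3z^2 + 6z − 1.
p(−7/2) = 19/8, p'(−7/2) = 59/4, so z_1 = (−7/2) − (19/8)/(59/4) = −216/59.

−216/59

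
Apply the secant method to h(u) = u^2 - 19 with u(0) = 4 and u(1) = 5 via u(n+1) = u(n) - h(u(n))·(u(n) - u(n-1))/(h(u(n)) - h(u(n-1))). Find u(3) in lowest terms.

h(4) = -3, h(5) = 6. u(2) = 5 - 6·(5 - 4)/(6 - (-3)) = 13/3.
h(5) = 6, h(13/3) = -2/9. u(3) = (13/3) - (-2/9)·((13/3) - 5)/((-2/9) - 6) = 61/14.

61/14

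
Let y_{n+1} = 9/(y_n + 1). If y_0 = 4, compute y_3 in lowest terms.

126/59

y_1 = 9/(4 + 1) = 9/5.
y_2 = 9/(9/5 + 1) = 45/14.
y_3 = 9/(45/14 + 1) = 126/59.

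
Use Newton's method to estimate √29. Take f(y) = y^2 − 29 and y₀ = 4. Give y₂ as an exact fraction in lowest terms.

f'(y) = 2y.
f(4) = −13, f'(4) = 8, so y₁ = 4 − (−13)/8 = 45/8.
f(45/8) = 169/64, f'(45/8) = 45/4, so y₂ = (45/8) − (169/64)/(45/4) = 3881/720.

3881/720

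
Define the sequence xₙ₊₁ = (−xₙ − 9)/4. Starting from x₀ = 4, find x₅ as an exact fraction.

x₁ = (−4 − 9)/4 = −13/4.
x₂ = (−(−13/4) − 9)/4 = −23/16.
x₃ = (−(−23/16) − 9)/4 = −121/64.
x₄ = (−(−121/64) − 9)/4 = −455/256.
x₅ = (−(−455/256) − 9)/4 = −1849/1024.

−1849/1024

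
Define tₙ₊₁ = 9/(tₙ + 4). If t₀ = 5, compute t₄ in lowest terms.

261/161

t₁ = 9/(5 + 4) = 1.
t₂ = 9/(1 + 4) = 9/5.
t₃ = 9/(9/5 + 4) = 45/29.
t₄ = 9/(45/29 + 4) = 261/161.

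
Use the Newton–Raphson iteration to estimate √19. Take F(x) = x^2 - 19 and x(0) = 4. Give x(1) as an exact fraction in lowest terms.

35/8

F'(x) = 2x.
F(4) = -3, F'(4) = 8, so x(1) = 4 - (-3)/8 = 35/8.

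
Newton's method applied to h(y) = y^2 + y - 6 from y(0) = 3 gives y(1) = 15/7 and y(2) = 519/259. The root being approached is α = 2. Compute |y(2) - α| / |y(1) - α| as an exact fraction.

1/37

y(1) - α = 15/7 - 2 = 1/7, so |y(1) - α| = 1/7.
y(2) - α = 519/259 - 2 = 1/259, so |y(2) - α| = 1/259.
Ratio = (1/259) / (1/7) = 1/37.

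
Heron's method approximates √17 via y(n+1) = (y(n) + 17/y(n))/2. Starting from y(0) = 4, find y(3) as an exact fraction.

y(1) = (4 + 17/4)/2 = 33/8.
y(2) = (33/8 + 17/(33/8))/2 = 2177/528.
y(3) = (2177/528 + 17/(2177/528))/2 = 9478657/2298912.

9478657/2298912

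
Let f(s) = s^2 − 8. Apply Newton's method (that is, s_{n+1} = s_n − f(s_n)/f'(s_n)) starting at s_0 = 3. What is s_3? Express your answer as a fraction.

f'(s) = 2s.
f(3) = 1, f'(3) = 6, so s_1 = 3 − 1/6 = 17/6.
f(17/6) = 1/36, f'(17/6) = 17/3, so s_2 = (17/6) − (1/36)/(17/3) = 577/204.
f(577/204) = 1/41616, f'(577/204) = 577/102, so s_3 = (577/204) − (1/41616)/(577/102) = 665857/235416.

665857/235416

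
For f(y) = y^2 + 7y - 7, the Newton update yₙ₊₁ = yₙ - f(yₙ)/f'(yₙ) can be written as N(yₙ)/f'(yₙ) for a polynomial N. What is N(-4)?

f'(y) = 2y + 7.
N(y) = y·f'(y) - f(y) = y·(2y + 7) - (y^2 + 7y - 7) = y^2 + 7.
N(-4) = 23.

23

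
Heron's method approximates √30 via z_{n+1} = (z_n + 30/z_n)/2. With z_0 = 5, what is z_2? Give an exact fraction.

z_1 = (5 + 30/5)/2 = 11/2.
z_2 = (11/2 + 30/(11/2))/2 = 241/44.

241/44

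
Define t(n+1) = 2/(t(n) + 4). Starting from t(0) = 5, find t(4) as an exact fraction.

t(1) = 2/(5 + 4) = 2/9.
t(2) = 2/(2/9 + 4) = 9/19.
t(3) = 2/(9/19 + 4) = 38/85.
t(4) = 2/(38/85 + 4) = 85/189.

85/189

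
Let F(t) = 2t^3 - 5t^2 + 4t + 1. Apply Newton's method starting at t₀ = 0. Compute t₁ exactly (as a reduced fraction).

F'(t) = 6t^2 - 10t + 4.
F(0) = 1, F'(0) = 4, so t₁ = 0 - 1/4 = -1/4.

-1/4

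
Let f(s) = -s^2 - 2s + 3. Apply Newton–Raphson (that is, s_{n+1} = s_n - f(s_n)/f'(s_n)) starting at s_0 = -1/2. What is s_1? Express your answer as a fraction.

f'(s) = -2s - 2.
f(-1/2) = 15/4, f'(-1/2) = -1, so s_1 = (-1/2) - (15/4)/(-1) = 13/4.

13/4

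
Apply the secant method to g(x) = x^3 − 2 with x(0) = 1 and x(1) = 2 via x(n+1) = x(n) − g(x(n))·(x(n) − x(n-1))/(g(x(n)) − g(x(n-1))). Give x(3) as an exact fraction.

75/62

g(1) = −1, g(2) = 6. x(2) = 2 − 6·(2 − 1)/(6 − (−1)) = 8/7.
g(2) = 6, g(8/7) = −174/343. x(3) = (8/7) − (−174/343)·((8/7) − 2)/((−174/343) − 6) = 75/62.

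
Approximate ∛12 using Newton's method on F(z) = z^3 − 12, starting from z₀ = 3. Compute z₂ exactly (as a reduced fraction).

F'(z) = 3z^2.
F(3) = 15, F'(3) = 27, so z₁ = 3 − 15/27 = 22/9.
F(22/9) = 1900/729, F'(22/9) = 484/27, so z₂ = (22/9) − (1900/729)/(484/27) = 7511/3267.

7511/3267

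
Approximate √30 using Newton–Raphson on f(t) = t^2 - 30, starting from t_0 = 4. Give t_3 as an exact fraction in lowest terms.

f'(t) = 2t.
f(4) = -14, f'(4) = 8, so t_1 = 4 - (-14)/8 = 23/4.
f(23/4) = 49/16, f'(23/4) = 23/2, so t_2 = (23/4) - (49/16)/(23/2) = 1009/184.
f(1009/184) = 2401/33856, f'(1009/184) = 1009/92, so t_3 = (1009/184) - (2401/33856)/(1009/92) = 2033761/371312.

2033761/371312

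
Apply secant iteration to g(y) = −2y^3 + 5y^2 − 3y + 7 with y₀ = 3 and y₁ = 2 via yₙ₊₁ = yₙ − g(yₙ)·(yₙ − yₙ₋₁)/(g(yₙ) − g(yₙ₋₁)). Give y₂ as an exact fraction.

37/16

g(3) = −11, g(2) = 5. y₂ = 2 − 5·(2 − 3)/(5 − (−11)) = 37/16.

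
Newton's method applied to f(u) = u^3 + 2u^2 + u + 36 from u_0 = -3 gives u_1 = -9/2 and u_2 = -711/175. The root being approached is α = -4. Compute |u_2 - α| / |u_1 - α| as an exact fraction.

22/175

u_1 - α = -9/2 - (-4) = -9/2 + 4 = -1/2, so |u_1 - α| = 1/2.
u_2 - α = -711/175 - (-4) = -711/175 + 4 = -11/175, so |u_2 - α| = 11/175.
Ratio = (11/175) / (1/2) = 22/175.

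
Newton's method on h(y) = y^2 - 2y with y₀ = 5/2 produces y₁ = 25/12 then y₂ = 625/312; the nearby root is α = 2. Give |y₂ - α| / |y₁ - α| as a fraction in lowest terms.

1/26

y₁ - α = 25/12 - 2 = 1/12, so |y₁ - α| = 1/12.
y₂ - α = 625/312 - 2 = 1/312, so |y₂ - α| = 1/312.
Ratio = (1/312) / (1/12) = 1/26.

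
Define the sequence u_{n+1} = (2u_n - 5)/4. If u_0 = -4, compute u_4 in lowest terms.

u_1 = (2·(-4) - 5)/4 = -13/4.
u_2 = (2·(-13/4) - 5)/4 = -23/8.
u_3 = (2·(-23/8) - 5)/4 = -43/16.
u_4 = (2·(-43/16) - 5)/4 = -83/32.

-83/32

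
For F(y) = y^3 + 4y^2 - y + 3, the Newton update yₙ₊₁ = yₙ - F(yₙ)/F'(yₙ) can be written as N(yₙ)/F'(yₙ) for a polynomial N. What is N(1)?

3

F'(y) = 3y^2 + 8y - 1.
N(y) = y·F'(y) - F(y) = y·(3y^2 + 8y - 1) - (y^3 + 4y^2 - y + 3) = 2y^3 + 4y^2 - 3.
N(1) = 3.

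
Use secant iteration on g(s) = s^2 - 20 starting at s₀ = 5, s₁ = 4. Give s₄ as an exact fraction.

g(5) = 5, g(4) = -4. s₂ = 4 - (-4)·(4 - 5)/((-4) - 5) = 40/9.
g(4) = -4, g(40/9) = -20/81. s₃ = (40/9) - (-20/81)·((40/9) - 4)/((-20/81) - (-4)) = 85/19.
g(40/9) = -20/81, g(85/19) = 5/361. s₄ = (85/19) - (5/361)·((85/19) - (40/9))/((5/361) - (-20/81)) = 1364/305.

1364/305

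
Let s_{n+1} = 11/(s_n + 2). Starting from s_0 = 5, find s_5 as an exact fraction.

s_1 = 11/(5 + 2) = 11/7.
s_2 = 11/(11/7 + 2) = 77/25.
s_3 = 11/(77/25 + 2) = 275/127.
s_4 = 11/(275/127 + 2) = 1397/529.
s_5 = 11/(1397/529 + 2) = 5819/2455.

5819/2455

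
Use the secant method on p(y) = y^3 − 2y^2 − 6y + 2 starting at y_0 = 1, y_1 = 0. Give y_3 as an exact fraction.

49/159

p(1) = −5, p(0) = 2. y_2 = 0 − 2·(0 − 1)/(2 − (−5)) = 2/7.
p(0) = 2, p(2/7) = 50/343. y_3 = (2/7) − (50/343)·((2/7) − 0)/((50/343) − 2) = 49/159.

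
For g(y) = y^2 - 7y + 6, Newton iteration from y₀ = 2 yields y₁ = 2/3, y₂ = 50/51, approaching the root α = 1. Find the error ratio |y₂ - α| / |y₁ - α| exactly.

y₁ - α = 2/3 - 1 = -1/3, so |y₁ - α| = 1/3.
y₂ - α = 50/51 - 1 = -1/51, so |y₂ - α| = 1/51.
Ratio = (1/51) / (1/3) = 1/17.

1/17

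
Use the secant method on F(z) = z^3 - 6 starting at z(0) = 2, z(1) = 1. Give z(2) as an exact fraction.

F(2) = 2, F(1) = -5. z(2) = 1 - (-5)·(1 - 2)/((-5) - 2) = 12/7.

12/7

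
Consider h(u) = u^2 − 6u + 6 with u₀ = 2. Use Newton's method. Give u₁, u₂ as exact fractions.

u₁ = 1, u₂ = 5/4

h'(u) = 2u − 6.
h(2) = −2, h'(2) = −2, so u₁ = 2 − (−2)/(−2) = 1.
h(1) = 1, h'(1) = −4, so u₂ = 1 − 1/(−4) = 5/4.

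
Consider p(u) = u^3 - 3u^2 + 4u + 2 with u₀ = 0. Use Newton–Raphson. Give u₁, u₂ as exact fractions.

p'(u) = 3u^2 - 6u + 4.
p(0) = 2, p'(0) = 4, so u₁ = 0 - 2/4 = -1/2.
p(-1/2) = -7/8, p'(-1/2) = 31/4, so u₂ = (-1/2) - (-7/8)/(31/4) = -12/31.

u₁ = -1/2, u₂ = -12/31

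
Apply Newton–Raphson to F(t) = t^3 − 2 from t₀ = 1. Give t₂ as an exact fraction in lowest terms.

F'(t) = 3t^2.
F(1) = −1, F'(1) = 3, so t₁ = 1 − (−1)/3 = 4/3.
F(4/3) = 10/27, F'(4/3) = 16/3, so t₂ = (4/3) − (10/27)/(16/3) = 91/72.

91/72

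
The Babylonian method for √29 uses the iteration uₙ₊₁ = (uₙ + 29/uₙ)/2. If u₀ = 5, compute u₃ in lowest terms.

528527/98145

u₁ = (5 + 29/5)/2 = 27/5.
u₂ = (27/5 + 29/(27/5))/2 = 727/135.
u₃ = (727/135 + 29/(727/135))/2 = 528527/98145.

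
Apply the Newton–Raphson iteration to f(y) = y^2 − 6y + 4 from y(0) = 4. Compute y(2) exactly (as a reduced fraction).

f'(y) = 2y − 6.
f(4) = −4, f'(4) = 2, so y(1) = 4 − (−4)/2 = 6.
f(6) = 4, f'(6) = 6, so y(2) = 6 − 4/6 = 16/3.

16/3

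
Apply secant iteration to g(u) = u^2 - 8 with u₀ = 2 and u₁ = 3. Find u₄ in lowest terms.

577/204

g(2) = -4, g(3) = 1. u₂ = 3 - 1·(3 - 2)/(1 - (-4)) = 14/5.
g(3) = 1, g(14/5) = -4/25. u₃ = (14/5) - (-4/25)·((14/5) - 3)/((-4/25) - 1) = 82/29.
g(14/5) = -4/25, g(82/29) = -4/841. u₄ = (82/29) - (-4/841)·((82/29) - (14/5))/((-4/841) - (-4/25)) = 577/204.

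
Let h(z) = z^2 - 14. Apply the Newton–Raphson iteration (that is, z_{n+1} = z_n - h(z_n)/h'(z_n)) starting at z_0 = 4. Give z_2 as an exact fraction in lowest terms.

h'(z) = 2z.
h(4) = 2, h'(4) = 8, so z_1 = 4 - 2/8 = 15/4.
h(15/4) = 1/16, h'(15/4) = 15/2, so z_2 = (15/4) - (1/16)/(15/2) = 449/120.

449/120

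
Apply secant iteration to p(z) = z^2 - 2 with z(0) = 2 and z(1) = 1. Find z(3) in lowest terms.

10/7

p(2) = 2, p(1) = -1. z(2) = 1 - (-1)·(1 - 2)/((-1) - 2) = 4/3.
p(1) = -1, p(4/3) = -2/9. z(3) = (4/3) - (-2/9)·((4/3) - 1)/((-2/9) - (-1)) = 10/7.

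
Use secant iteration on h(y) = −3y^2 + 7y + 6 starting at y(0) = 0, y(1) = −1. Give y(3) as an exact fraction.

h(0) = 6, h(−1) = −4. y(2) = (−1) − (−4)·((−1) − 0)/((−4) − 6) = −3/5.
h(−1) = −4, h(−3/5) = 18/25. y(3) = (−3/5) − (18/25)·((−3/5) − (−1))/((18/25) − (−4)) = −39/59.

−39/59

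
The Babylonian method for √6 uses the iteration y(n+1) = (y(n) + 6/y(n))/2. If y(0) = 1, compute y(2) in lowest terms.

y(1) = (1 + 6/1)/2 = 7/2.
y(2) = (7/2 + 6/(7/2))/2 = 73/28.

73/28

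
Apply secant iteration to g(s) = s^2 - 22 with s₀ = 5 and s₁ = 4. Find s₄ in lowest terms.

1712/365

g(5) = 3, g(4) = -6. s₂ = 4 - (-6)·(4 - 5)/((-6) - 3) = 14/3.
g(4) = -6, g(14/3) = -2/9. s₃ = (14/3) - (-2/9)·((14/3) - 4)/((-2/9) - (-6)) = 61/13.
g(14/3) = -2/9, g(61/13) = 3/169. s₄ = (61/13) - (3/169)·((61/13) - (14/3))/((3/169) - (-2/9)) = 1712/365.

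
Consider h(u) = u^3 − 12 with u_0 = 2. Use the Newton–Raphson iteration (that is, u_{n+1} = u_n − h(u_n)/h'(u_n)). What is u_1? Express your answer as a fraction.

7/3

h'(u) = 3u^2.
h(2) = −4, h'(2) = 12, so u_1 = 2 − (−4)/12 = 7/3.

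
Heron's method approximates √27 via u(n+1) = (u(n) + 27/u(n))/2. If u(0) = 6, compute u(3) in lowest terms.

u(1) = (6 + 27/6)/2 = 21/4.
u(2) = (21/4 + 27/(21/4))/2 = 291/56.
u(3) = (291/56 + 27/(291/56))/2 = 56451/10864.

56451/10864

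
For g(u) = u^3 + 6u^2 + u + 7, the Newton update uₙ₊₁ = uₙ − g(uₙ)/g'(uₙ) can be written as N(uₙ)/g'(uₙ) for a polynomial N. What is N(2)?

33

g'(u) = 3u^2 + 12u + 1.
N(u) = u·g'(u) − g(u) = u·(3u^2 + 12u + 1) − (u^3 + 6u^2 + u + 7) = 2u^3 + 6u^2 − 7.
N(2) = 33.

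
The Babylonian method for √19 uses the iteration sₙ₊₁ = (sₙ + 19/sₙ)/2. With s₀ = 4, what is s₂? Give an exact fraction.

2441/560

s₁ = (4 + 19/4)/2 = 35/8.
s₂ = (35/8 + 19/(35/8))/2 = 2441/560.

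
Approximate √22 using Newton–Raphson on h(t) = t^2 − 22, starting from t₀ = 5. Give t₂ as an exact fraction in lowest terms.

4409/940

h'(t) = 2t.
h(5) = 3, h'(5) = 10, so t₁ = 5 − 3/10 = 47/10.
h(47/10) = 9/100, h'(47/10) = 47/5, so t₂ = (47/10) − (9/100)/(47/5) = 4409/940.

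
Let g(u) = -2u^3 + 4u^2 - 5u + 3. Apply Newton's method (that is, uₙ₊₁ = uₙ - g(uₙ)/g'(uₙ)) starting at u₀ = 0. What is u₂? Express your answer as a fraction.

303/295

g'(u) = -6u^2 + 8u - 5.
g(0) = 3, g'(0) = -5, so u₁ = 0 - 3/(-5) = 3/5.
g(3/5) = 126/125, g'(3/5) = -59/25, so u₂ = (3/5) - (126/125)/(-59/25) = 303/295.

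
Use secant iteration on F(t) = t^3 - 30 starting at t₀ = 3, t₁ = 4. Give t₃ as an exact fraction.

F(3) = -3, F(4) = 34. t₂ = 4 - 34·(4 - 3)/(34 - (-3)) = 114/37.
F(4) = 34, F(114/37) = -38046/50653. t₃ = (114/37) - (-38046/50653)·((114/37) - 4)/((-38046/50653) - 34) = 80271/25886.

80271/25886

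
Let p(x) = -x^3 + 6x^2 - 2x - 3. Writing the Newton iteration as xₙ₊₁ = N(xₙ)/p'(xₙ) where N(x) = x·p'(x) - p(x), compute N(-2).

43

p'(x) = -3x^2 + 12x - 2.
N(x) = x·p'(x) - p(x) = x·(-3x^2 + 12x - 2) - (-x^3 + 6x^2 - 2x - 3) = -2x^3 + 6x^2 + 3.
N(-2) = 43.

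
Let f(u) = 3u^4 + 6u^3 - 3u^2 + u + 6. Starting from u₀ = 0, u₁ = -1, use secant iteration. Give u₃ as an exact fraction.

f(0) = 6, f(-1) = -1. u₂ = (-1) - (-1)·((-1) - 0)/((-1) - 6) = -6/7.
f(-1) = -1, f(-6/7) = 1872/2401. u₃ = (-6/7) - (1872/2401)·((-6/7) - (-1))/((1872/2401) - (-1)) = -3930/4273.

-3930/4273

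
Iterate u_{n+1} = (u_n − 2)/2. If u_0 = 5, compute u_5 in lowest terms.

u_1 = (5 − 2)/2 = 3/2.
u_2 = ((3/2) − 2)/2 = −1/4.
u_3 = ((−1/4) − 2)/2 = −9/8.
u_4 = ((−9/8) − 2)/2 = −25/16.
u_5 = ((−25/16) − 2)/2 = −57/32.

−57/32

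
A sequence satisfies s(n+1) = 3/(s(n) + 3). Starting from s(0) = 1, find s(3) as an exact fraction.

s(1) = 3/(1 + 3) = 3/4.
s(2) = 3/(3/4 + 3) = 4/5.
s(3) = 3/(4/5 + 3) = 15/19.

15/19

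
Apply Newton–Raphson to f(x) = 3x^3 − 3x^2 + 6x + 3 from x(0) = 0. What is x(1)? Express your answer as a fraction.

−1/2

f'(x) = 9x^2 − 6x + 6.
f(0) = 3, f'(0) = 6, so x(1) = 0 − 3/6 = −1/2.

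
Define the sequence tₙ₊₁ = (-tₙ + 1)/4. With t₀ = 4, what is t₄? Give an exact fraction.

55/256

t₁ = (-4 + 1)/4 = -3/4.
t₂ = (-(-3/4) + 1)/4 = 7/16.
t₃ = (-(7/16) + 1)/4 = 9/64.
t₄ = (-(9/64) + 1)/4 = 55/256.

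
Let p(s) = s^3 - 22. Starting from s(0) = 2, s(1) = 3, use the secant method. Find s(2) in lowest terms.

52/19

p(2) = -14, p(3) = 5. s(2) = 3 - 5·(3 - 2)/(5 - (-14)) = 52/19.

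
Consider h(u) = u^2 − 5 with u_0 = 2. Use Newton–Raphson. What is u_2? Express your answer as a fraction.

h'(u) = 2u.
h(2) = −1, h'(2) = 4, so u_1 = 2 − (−1)/4 = 9/4.
h(9/4) = 1/16, h'(9/4) = 9/2, so u_2 = (9/4) − (1/16)/(9/2) = 161/72.

161/72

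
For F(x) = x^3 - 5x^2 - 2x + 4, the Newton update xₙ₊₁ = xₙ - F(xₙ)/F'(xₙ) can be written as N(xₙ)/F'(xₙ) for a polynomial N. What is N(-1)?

F'(x) = 3x^2 - 10x - 2.
N(x) = x·F'(x) - F(x) = x·(3x^2 - 10x - 2) - (x^3 - 5x^2 - 2x + 4) = 2x^3 - 5x^2 - 4.
N(-1) = -11.

-11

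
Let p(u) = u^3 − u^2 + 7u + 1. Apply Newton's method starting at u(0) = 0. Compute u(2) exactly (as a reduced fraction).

p'(u) = 3u^2 − 2u + 7.
p(0) = 1, p'(0) = 7, so u(1) = 0 − 1/7 = −1/7.
p(−1/7) = −8/343, p'(−1/7) = 360/49, so u(2) = (−1/7) − (−8/343)/(360/49) = −44/315.

−44/315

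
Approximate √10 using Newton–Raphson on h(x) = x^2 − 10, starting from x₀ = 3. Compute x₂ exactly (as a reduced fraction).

h'(x) = 2x.
h(3) = −1, h'(3) = 6, so x₁ = 3 − (−1)/6 = 19/6.
h(19/6) = 1/36, h'(19/6) = 19/3, so x₂ = (19/6) − (1/36)/(19/3) = 721/228.

721/228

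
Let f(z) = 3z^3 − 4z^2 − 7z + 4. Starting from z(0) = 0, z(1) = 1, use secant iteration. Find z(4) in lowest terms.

f(0) = 4, f(1) = −4. z(2) = 1 − (−4)·(1 − 0)/((−4) − 4) = 1/2.
f(1) = −4, f(1/2) = −1/8. z(3) = (1/2) − (−1/8)·((1/2) − 1)/((−1/8) − (−4)) = 15/31.
f(1/2) = −1/8, f(15/31) = 484/29791. z(4) = (15/31) − (484/29791)·((15/31) − (1/2))/((484/29791) − (−1/8)) = 16351/33663.

16351/33663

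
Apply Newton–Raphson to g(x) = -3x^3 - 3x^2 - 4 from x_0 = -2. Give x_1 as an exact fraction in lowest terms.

-5/3

g'(x) = -9x^2 - 6x.
g(-2) = 8, g'(-2) = -24, so x_1 = (-2) - 8/(-24) = -5/3.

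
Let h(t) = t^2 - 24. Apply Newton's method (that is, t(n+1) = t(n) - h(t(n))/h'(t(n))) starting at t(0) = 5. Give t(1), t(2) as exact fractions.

t(1) = 49/10, t(2) = 4801/980

h'(t) = 2t.
h(5) = 1, h'(5) = 10, so t(1) = 5 - 1/10 = 49/10.
h(49/10) = 1/100, h'(49/10) = 49/5, so t(2) = (49/10) - (1/100)/(49/5) = 4801/980.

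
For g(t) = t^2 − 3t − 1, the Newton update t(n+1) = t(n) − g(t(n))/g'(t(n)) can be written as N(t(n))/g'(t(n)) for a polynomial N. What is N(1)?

g'(t) = 2t − 3.
N(t) = t·g'(t) − g(t) = t·(2t − 3) − (t^2 − 3t − 1) = t^2 + 1.
N(1) = 2.

2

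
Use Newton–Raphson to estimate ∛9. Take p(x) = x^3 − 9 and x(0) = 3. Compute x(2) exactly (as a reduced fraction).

p'(x) = 3x^2.
p(3) = 18, p'(3) = 27, so x(1) = 3 − 18/27 = 7/3.
p(7/3) = 100/27, p'(7/3) = 49/3, so x(2) = (7/3) − (100/27)/(49/3) = 929/441.

929/441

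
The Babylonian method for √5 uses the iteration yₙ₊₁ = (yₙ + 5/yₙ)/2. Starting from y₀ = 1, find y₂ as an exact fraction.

7/3

y₁ = (1 + 5/1)/2 = 3.
y₂ = (3 + 5/3)/2 = 7/3.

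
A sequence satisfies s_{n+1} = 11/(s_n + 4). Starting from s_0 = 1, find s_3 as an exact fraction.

341/179

s_1 = 11/(1 + 4) = 11/5.
s_2 = 11/(11/5 + 4) = 55/31.
s_3 = 11/(55/31 + 4) = 341/179.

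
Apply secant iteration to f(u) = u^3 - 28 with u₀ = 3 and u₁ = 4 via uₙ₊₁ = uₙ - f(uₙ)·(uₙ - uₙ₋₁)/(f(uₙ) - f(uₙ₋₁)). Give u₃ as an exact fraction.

12901/4252

f(3) = -1, f(4) = 36. u₂ = 4 - 36·(4 - 3)/(36 - (-1)) = 112/37.
f(4) = 36, f(112/37) = -13356/50653. u₃ = (112/37) - (-13356/50653)·((112/37) - 4)/((-13356/50653) - 36) = 12901/4252.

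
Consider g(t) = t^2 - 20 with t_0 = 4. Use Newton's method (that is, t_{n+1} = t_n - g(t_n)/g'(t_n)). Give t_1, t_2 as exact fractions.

t_1 = 9/2, t_2 = 161/36

g'(t) = 2t.
g(4) = -4, g'(4) = 8, so t_1 = 4 - (-4)/8 = 9/2.
g(9/2) = 1/4, g'(9/2) = 9, so t_2 = (9/2) - (1/4)/9 = 161/36.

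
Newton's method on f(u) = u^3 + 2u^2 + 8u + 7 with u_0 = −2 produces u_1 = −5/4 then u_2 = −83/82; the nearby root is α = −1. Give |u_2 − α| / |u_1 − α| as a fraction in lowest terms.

u_1 − α = −5/4 − (−1) = −5/4 + 1 = −1/4, so |u_1 − α| = 1/4.
u_2 − α = −83/82 − (−1) = −83/82 + 1 = −1/82, so |u_2 − α| = 1/82.
Ratio = (1/82) / (1/4) = 2/41.

2/41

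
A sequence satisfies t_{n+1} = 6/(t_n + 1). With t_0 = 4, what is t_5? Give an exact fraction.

t_1 = 6/(4 + 1) = 6/5.
t_2 = 6/(6/5 + 1) = 30/11.
t_3 = 6/(30/11 + 1) = 66/41.
t_4 = 6/(66/41 + 1) = 246/107.
t_5 = 6/(246/107 + 1) = 642/353.

642/353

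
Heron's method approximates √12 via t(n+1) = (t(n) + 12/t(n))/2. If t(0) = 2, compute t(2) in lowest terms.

7/2

t(1) = (2 + 12/2)/2 = 4.
t(2) = (4 + 12/4)/2 = 7/2.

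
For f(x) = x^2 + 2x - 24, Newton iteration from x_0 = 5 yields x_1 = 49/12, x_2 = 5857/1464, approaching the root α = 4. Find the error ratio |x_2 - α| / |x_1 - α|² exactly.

x_1 - α = 49/12 - 4 = 1/12, so |x_1 - α| = 1/12.
x_2 - α = 5857/1464 - 4 = 1/1464, so |x_2 - α| = 1/1464.
|x_1 - α|² = 1/144.
Ratio = (1/1464) / (1/144) = 6/61.

6/61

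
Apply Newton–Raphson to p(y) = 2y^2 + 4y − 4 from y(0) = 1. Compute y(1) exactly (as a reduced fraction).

p'(y) = 4y + 4.
p(1) = 2, p'(1) = 8, so y(1) = 1 − 2/8 = 3/4.

3/4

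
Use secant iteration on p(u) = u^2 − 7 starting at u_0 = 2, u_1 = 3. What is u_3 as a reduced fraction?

37/14

p(2) = −3, p(3) = 2. u_2 = 3 − 2·(3 − 2)/(2 − (−3)) = 13/5.
p(3) = 2, p(13/5) = −6/25. u_3 = (13/5) − (−6/25)·((13/5) − 3)/((−6/25) − 2) = 37/14.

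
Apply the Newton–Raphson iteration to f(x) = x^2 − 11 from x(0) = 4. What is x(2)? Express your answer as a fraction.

1433/432

f'(x) = 2x.
f(4) = 5, f'(4) = 8, so x(1) = 4 − 5/8 = 27/8.
f(27/8) = 25/64, f'(27/8) = 27/4, so x(2) = (27/8) − (25/64)/(27/4) = 1433/432.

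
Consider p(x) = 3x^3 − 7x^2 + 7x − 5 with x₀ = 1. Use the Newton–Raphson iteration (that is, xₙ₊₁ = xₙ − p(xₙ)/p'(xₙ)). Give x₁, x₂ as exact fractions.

x₁ = 2, x₂ = 5/3

p'(x) = 9x^2 − 14x + 7.
p(1) = −2, p'(1) = 2, so x₁ = 1 − (−2)/2 = 2.
p(2) = 5, p'(2) = 15, so x₂ = 2 − 5/15 = 5/3.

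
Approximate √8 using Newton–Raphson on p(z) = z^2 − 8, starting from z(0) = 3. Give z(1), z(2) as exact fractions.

z(1) = 17/6, z(2) = 577/204

p'(z) = 2z.
p(3) = 1, p'(3) = 6, so z(1) = 3 − 1/6 = 17/6.
p(17/6) = 1/36, p'(17/6) = 17/3, so z(2) = (17/6) − (1/36)/(17/3) = 577/204.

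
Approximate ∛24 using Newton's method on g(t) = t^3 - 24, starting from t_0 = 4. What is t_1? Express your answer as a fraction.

19/6

g'(t) = 3t^2.
g(4) = 40, g'(4) = 48, so t_1 = 4 - 40/48 = 19/6.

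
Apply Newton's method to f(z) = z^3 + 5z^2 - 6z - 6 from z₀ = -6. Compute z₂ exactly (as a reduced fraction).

f'(z) = 3z^2 + 10z - 6.
f(-6) = -6, f'(-6) = 42, so z₁ = (-6) - (-6)/42 = -41/7.
f(-41/7) = -90/343, f'(-41/7) = 1879/49, so z₂ = (-41/7) - (-90/343)/(1879/49) = -76949/13153.

-76949/13153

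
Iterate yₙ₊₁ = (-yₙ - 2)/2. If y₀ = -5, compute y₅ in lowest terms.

-17/32

y₁ = (-(-5) - 2)/2 = 3/2.
y₂ = (-(3/2) - 2)/2 = -7/4.
y₃ = (-(-7/4) - 2)/2 = -1/8.
y₄ = (-(-1/8) - 2)/2 = -15/16.
y₅ = (-(-15/16) - 2)/2 = -17/32.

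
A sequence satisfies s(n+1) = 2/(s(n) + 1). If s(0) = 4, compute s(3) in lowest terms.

14/17

s(1) = 2/(4 + 1) = 2/5.
s(2) = 2/(2/5 + 1) = 10/7.
s(3) = 2/(10/7 + 1) = 14/17.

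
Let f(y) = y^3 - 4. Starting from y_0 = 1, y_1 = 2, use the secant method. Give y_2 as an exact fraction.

10/7

f(1) = -3, f(2) = 4. y_2 = 2 - 4·(2 - 1)/(4 - (-3)) = 10/7.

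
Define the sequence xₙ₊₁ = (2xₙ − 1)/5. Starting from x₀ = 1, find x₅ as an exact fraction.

−999/3125

x₁ = (2·1 − 1)/5 = 1/5.
x₂ = (2·(1/5) − 1)/5 = −3/25.
x₃ = (2·(−3/25) − 1)/5 = −31/125.
x₄ = (2·(−31/125) − 1)/5 = −187/625.
x₅ = (2·(−187/625) − 1)/5 = −999/3125.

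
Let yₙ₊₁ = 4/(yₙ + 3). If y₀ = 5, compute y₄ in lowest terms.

y₁ = 4/(5 + 3) = 1/2.
y₂ = 4/(1/2 + 3) = 8/7.
y₃ = 4/(8/7 + 3) = 28/29.
y₄ = 4/(28/29 + 3) = 116/115.

116/115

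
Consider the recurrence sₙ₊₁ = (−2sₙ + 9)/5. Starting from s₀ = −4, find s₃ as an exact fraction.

s₁ = (−2·(−4) + 9)/5 = 17/5.
s₂ = (−2·(17/5) + 9)/5 = 11/25.
s₃ = (−2·(11/25) + 9)/5 = 203/125.

203/125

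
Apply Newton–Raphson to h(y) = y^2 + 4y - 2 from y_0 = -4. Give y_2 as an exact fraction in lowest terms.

-89/20

h'(y) = 2y + 4.
h(-4) = -2, h'(-4) = -4, so y_1 = (-4) - (-2)/(-4) = -9/2.
h(-9/2) = 1/4, h'(-9/2) = -5, so y_2 = (-9/2) - (1/4)/(-5) = -89/20.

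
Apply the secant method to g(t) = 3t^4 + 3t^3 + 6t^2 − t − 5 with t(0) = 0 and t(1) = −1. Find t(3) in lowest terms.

g(0) = −5, g(−1) = 2. t(2) = (−1) − 2·((−1) − 0)/(2 − (−5)) = −5/7.
g(−1) = 2, g(−5/7) = −3690/2401. t(3) = (−5/7) − (−3690/2401)·((−5/7) − (−1))/((−3690/2401) − 2) = −1780/2123.

−1780/2123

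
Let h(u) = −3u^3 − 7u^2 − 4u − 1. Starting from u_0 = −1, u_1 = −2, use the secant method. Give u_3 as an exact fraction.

−42/29

h(−1) = −1, h(−2) = 3. u_2 = (−2) − 3·((−2) − (−1))/(3 − (−1)) = −5/4.
h(−2) = 3, h(−5/4) = −69/64. u_3 = (−5/4) − (−69/64)·((−5/4) − (−2))/((−69/64) − 3) = −42/29.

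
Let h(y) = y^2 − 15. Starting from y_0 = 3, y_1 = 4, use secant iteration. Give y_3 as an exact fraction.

213/55

h(3) = −6, h(4) = 1. y_2 = 4 − 1·(4 − 3)/(1 − (−6)) = 27/7.
h(4) = 1, h(27/7) = −6/49. y_3 = (27/7) − (−6/49)·((27/7) − 4)/((−6/49) − 1) = 213/55.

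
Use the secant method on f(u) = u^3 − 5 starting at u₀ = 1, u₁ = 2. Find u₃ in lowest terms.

265/157

f(1) = −4, f(2) = 3. u₂ = 2 − 3·(2 − 1)/(3 − (−4)) = 11/7.
f(2) = 3, f(11/7) = −384/343. u₃ = (11/7) − (−384/343)·((11/7) − 2)/((−384/343) − 3) = 265/157.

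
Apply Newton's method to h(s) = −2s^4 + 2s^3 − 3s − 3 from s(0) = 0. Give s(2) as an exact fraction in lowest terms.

h'(s) = −8s^3 + 6s^2 − 3.
h(0) = −3, h'(0) = −3, so s(1) = 0 − (−3)/(−3) = −1.
h(−1) = −4, h'(−1) = 11, so s(2) = (−1) − (−4)/11 = −7/11.

−7/11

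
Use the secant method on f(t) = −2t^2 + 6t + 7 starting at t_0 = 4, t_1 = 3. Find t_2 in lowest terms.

f(4) = −1, f(3) = 7. t_2 = 3 − 7·(3 − 4)/(7 − (−1)) = 31/8.

31/8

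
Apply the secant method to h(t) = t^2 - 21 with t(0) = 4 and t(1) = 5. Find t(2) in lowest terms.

41/9

h(4) = -5, h(5) = 4. t(2) = 5 - 4·(5 - 4)/(4 - (-5)) = 41/9.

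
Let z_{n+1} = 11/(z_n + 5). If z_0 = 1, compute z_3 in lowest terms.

z_1 = 11/(1 + 5) = 11/6.
z_2 = 11/(11/6 + 5) = 66/41.
z_3 = 11/(66/41 + 5) = 451/271.

451/271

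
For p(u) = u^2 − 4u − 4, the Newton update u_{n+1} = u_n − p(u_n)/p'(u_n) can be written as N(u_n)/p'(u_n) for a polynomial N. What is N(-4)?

p'(u) = 2u − 4.
N(u) = u·p'(u) − p(u) = u·(2u − 4) − (u^2 − 4u − 4) = u^2 + 4.
N(-4) = 20.

20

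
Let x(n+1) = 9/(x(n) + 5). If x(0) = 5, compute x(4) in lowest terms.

x(1) = 9/(5 + 5) = 9/10.
x(2) = 9/(9/10 + 5) = 90/59.
x(3) = 9/(90/59 + 5) = 531/385.
x(4) = 9/(531/385 + 5) = 3465/2456.

3465/2456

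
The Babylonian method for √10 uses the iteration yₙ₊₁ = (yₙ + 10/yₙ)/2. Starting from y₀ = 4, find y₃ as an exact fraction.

y₁ = (4 + 10/4)/2 = 13/4.
y₂ = (13/4 + 10/(13/4))/2 = 329/104.
y₃ = (329/104 + 10/(329/104))/2 = 216401/68432.

216401/68432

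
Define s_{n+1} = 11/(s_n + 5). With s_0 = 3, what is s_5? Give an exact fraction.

25036/15153

s_1 = 11/(3 + 5) = 11/8.
s_2 = 11/(11/8 + 5) = 88/51.
s_3 = 11/(88/51 + 5) = 561/343.
s_4 = 11/(561/343 + 5) = 3773/2276.
s_5 = 11/(3773/2276 + 5) = 25036/15153.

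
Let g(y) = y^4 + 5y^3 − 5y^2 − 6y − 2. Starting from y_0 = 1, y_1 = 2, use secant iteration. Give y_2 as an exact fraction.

36/29

g(1) = −7, g(2) = 22. y_2 = 2 − 22·(2 − 1)/(22 − (−7)) = 36/29.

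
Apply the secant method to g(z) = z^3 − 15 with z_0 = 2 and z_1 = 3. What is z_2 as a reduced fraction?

g(2) = −7, g(3) = 12. z_2 = 3 − 12·(3 − 2)/(12 − (−7)) = 45/19.

45/19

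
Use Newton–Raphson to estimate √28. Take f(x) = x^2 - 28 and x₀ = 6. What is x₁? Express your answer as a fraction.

f'(x) = 2x.
f(6) = 8, f'(6) = 12, so x₁ = 6 - 8/12 = 16/3.

16/3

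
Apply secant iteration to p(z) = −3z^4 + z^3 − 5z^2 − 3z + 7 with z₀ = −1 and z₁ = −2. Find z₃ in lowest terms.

−17385478/16950275

p(−1) = 1, p(−2) = −63. z₂ = (−2) − (−63)·((−2) − (−1))/((−63) − 1) = −65/64.
p(−2) = −63, p(−65/64) = 10902717/16777216. z₃ = (−65/64) − (10902717/16777216)·((−65/64) − (−2))/((10902717/16777216) − (−63)) = −17385478/16950275.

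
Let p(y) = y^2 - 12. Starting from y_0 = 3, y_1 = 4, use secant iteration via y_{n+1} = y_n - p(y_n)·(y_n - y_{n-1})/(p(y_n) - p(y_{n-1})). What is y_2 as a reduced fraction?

24/7

p(3) = -3, p(4) = 4. y_2 = 4 - 4·(4 - 3)/(4 - (-3)) = 24/7.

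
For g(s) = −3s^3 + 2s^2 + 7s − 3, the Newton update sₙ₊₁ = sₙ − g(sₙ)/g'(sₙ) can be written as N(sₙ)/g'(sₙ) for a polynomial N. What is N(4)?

g'(s) = −9s^2 + 4s + 7.
N(s) = s·g'(s) − g(s) = s·(−9s^2 + 4s + 7) − (−3s^3 + 2s^2 + 7s − 3) = −6s^3 + 2s^2 + 3.
N(4) = −349.

−349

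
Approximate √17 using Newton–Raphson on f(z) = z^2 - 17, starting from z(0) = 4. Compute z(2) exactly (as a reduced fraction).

2177/528

f'(z) = 2z.
f(4) = -1, f'(4) = 8, so z(1) = 4 - (-1)/8 = 33/8.
f(33/8) = 1/64, f'(33/8) = 33/4, so z(2) = (33/8) - (1/64)/(33/4) = 2177/528.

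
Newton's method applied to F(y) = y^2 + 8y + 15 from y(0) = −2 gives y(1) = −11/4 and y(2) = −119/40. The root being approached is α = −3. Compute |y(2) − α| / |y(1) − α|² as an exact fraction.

2/5

y(1) − α = −11/4 − (−3) = −11/4 + 3 = 1/4, so |y(1) − α| = 1/4.
y(2) − α = −119/40 − (−3) = −119/40 + 3 = 1/40, so |y(2) − α| = 1/40.
|y(1) − α|² = 1/16.
Ratio = (1/40) / (1/16) = 2/5.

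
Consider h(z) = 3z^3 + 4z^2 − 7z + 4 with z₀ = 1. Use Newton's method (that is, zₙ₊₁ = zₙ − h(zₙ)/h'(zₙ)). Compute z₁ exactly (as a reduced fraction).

3/5

h'(z) = 9z^2 + 8z − 7.
h(1) = 4, h'(1) = 10, so z₁ = 1 − 4/10 = 3/5.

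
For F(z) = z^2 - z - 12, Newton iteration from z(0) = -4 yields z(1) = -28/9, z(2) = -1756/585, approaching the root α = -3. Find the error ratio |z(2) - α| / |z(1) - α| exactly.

1/65

z(1) - α = -28/9 - (-3) = -28/9 + 3 = -1/9, so |z(1) - α| = 1/9.
z(2) - α = -1756/585 - (-3) = -1756/585 + 3 = -1/585, so |z(2) - α| = 1/585.
Ratio = (1/585) / (1/9) = 1/65.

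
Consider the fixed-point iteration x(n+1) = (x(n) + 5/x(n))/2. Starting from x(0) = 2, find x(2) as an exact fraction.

161/72

x(1) = (2 + 5/2)/2 = 9/4.
x(2) = (9/4 + 5/(9/4))/2 = 161/72.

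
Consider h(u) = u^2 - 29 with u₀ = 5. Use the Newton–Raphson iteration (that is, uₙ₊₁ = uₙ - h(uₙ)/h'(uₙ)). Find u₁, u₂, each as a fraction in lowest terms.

h'(u) = 2u.
h(5) = -4, h'(5) = 10, so u₁ = 5 - (-4)/10 = 27/5.
h(27/5) = 4/25, h'(27/5) = 54/5, so u₂ = (27/5) - (4/25)/(54/5) = 727/135.

u₁ = 27/5, u₂ = 727/135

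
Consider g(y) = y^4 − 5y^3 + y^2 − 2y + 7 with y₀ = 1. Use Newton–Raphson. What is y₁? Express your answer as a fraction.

g'(y) = 4y^3 − 15y^2 + 2y − 2.
g(1) = 2, g'(1) = −11, so y₁ = 1 − 2/(−11) = 13/11.

13/11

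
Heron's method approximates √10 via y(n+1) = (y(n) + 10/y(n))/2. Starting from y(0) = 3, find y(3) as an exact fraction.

y(1) = (3 + 10/3)/2 = 19/6.
y(2) = (19/6 + 10/(19/6))/2 = 721/228.
y(3) = (721/228 + 10/(721/228))/2 = 1039681/328776.

1039681/328776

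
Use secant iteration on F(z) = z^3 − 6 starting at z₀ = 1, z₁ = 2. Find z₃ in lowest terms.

459/254

F(1) = −5, F(2) = 2. z₂ = 2 − 2·(2 − 1)/(2 − (−5)) = 12/7.
F(2) = 2, F(12/7) = −330/343. z₃ = (12/7) − (−330/343)·((12/7) − 2)/((−330/343) − 2) = 459/254.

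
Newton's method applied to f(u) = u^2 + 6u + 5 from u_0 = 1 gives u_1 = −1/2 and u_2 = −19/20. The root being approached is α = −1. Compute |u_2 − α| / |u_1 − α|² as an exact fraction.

1/5

u_1 − α = −1/2 − (−1) = −1/2 + 1 = 1/2, so |u_1 − α| = 1/2.
u_2 − α = −19/20 − (−1) = −19/20 + 1 = 1/20, so |u_2 − α| = 1/20.
|u_1 − α|² = 1/4.
Ratio = (1/20) / (1/4) = 1/5.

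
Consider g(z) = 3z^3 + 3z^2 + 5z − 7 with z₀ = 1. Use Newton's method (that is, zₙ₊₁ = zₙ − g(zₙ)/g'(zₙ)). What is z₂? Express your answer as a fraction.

1499/1945

g'(z) = 9z^2 + 6z + 5.
g(1) = 4, g'(1) = 20, so z₁ = 1 − 4/20 = 4/5.
g(4/5) = 57/125, g'(4/5) = 389/25, so z₂ = (4/5) − (57/125)/(389/25) = 1499/1945.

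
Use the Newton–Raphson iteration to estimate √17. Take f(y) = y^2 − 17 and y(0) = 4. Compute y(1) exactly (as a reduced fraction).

33/8

f'(y) = 2y.
f(4) = −1, f'(4) = 8, so y(1) = 4 − (−1)/8 = 33/8.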